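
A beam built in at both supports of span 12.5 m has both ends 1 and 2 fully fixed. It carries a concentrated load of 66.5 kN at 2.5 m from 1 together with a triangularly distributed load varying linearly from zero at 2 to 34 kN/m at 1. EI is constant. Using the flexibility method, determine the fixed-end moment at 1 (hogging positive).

M_1 = 372 kN·m

Take the two fixed-end moments M_1, M_2 as redundants; the released structure is the simple span 12.
On the primary (simply-supported) span, the end slopes from the loading are:
  at 1: point load 66.5 at a = 2.5: Pab(L + b)/(6LEI) = 498.8/EI
  at 2: point load 66.5 at a = 2.5: Pab(L + a)/(6LEI) = 332.5/EI
  at 1: triangular load, peak 34: w₀L³/(45EI) = 1476/EI
  at 2: triangular load, peak 34: 7w₀L³/(360EI) = 1291/EI
  θ_10 = 1974/EI,  θ_20 = 1624/EI
Flexibility coefficients: a unit moment at one end gives L/(3EI) there and L/(6EI) at the far end, so f₁₁ = f₂₂ = 4.167/EI and f₁₂ = f₂₁ = 2.083/EI.
Compatibility — zero rotation at each built-in end:
  4.167 M_1 + 2.083 M_2 = 1974
  2.083 M_1 + 4.167 M_2 = 1624
Solving the pair gives M_1 = 372 kN·m and M_2 = 203.7 kN·m (hogging).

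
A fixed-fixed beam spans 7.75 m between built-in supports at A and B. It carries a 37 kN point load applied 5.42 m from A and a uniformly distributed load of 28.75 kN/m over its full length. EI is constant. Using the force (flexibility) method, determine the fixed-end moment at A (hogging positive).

Take the two fixed-end moments M_A, M_B as redundants; the released structure is the simple span AB.
On the primary (simply-supported) span, the end slopes from the loading are:
  at A: point load 37 at a = 5.42: Pab(L + b)/(6LEI) = 101.3/EI
  at B: point load 37 at a = 5.42: Pab(L + a)/(6LEI) = 132.3/EI
  at A: UDL 28.75: wL³/(24EI) = 557.6/EI
  at B: UDL 28.75: wL³/(24EI) = 557.6/EI
  θ_A0 = 658.9/EI,  θ_B0 = 690/EI
Flexibility coefficients: a unit moment at one end gives L/(3EI) there and L/(6EI) at the far end, so f₁₁ = f₂₂ = 2.583/EI and f₁₂ = f₂₁ = 1.292/EI.
Compatibility — zero rotation at each built-in end:
  2.583 M_A + 1.292 M_B = 658.9
  1.292 M_A + 2.583 M_B = 690
Solving the pair gives M_A = 162 kN·m and M_B = 186.1 kN·m (hogging).

M_A = 162 kN·m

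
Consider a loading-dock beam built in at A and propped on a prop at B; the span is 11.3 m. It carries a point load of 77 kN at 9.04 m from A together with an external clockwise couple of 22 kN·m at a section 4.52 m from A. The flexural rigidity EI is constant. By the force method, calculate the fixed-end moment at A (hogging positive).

Remove the prop at B; the released (primary) structure is a cantilever built in at A.
Primary-structure tip deflection at B by superposition:
  point load 77 at a = 9.04: Pa²(3L − a)/(6EI) = 26072/EI
  clockwise couple 22 at a = 4.52: M₀a(2L − a)/(2EI) = 898.9/EI
  δ_0 = 26971/EI
Flexibility coefficient — unit upward force at B: δ_{BB} = L³/(3EI) = 481/EI.
Compatibility at B: δ_0 − R_B·δ_{BB} = 0, so R_B = 26971/481 = 56.08 kN.
Moment equilibrium about A: M_A = Σ(load moments about A) − R_B·L = 718.1 − 56.08×11.3 = 84.41 kN·m.

M_A = 84.41 kN·m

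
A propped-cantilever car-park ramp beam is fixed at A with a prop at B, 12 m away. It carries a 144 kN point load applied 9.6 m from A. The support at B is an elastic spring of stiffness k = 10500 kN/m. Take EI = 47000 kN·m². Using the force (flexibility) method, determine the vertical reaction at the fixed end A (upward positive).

Take the reaction at B as the redundant and release it; the primary structure is a cantilever fixed at A.
Free-end deflection of the primary structure under the applied loading (downward +):
  point load 144 at a = 9.6: Pa²(3L − a)/(6EI) = 58393/EI
Tip deflection under a unit load at B: L³/(3EI) = 576/EI.
With EI = 47000 kN·m²: δ_0 = 1.2424 m and δ_{BB} = 0.012255 m/kN.
Compatibility — the spring shortens by R_B/k under the reaction it provides: δ_0 − R_B·δ_{BB} = R_B/k. With 1/k = 0.000095 m/kN, R_B = δ_0 / (δ_{BB} + 1/k) = 1.2424 / (0.012255 + 0.000095) = 100.6 kN.
Vertical equilibrium: R_A = ΣP − R_B = 144 − 100.6 = 43.41 kN.

R_A = 43.41 kN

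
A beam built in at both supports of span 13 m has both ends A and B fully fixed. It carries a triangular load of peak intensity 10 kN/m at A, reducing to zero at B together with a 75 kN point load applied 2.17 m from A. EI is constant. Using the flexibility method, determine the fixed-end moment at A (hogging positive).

M_A = 197.5 kN·m

Release both end moments; the primary structure is a simply-supported span AB with redundants M_A and M_B.
Simple-span end rotations at A and B under the given loads:
  at A: triangular load, peak 10: w₀L³/(45EI) = 488.2/EI
  at B: triangular load, peak 10: 7w₀L³/(360EI) = 427.2/EI
  at A: point load 75 at a = 2.17: Pab(L + b)/(6LEI) = 538.5/EI
  at B: point load 75 at a = 2.17: Pab(L + a)/(6LEI) = 342.8/EI
  θ_A0 = 1027/EI,  θ_B0 = 770/EI
Flexibility coefficients: a unit moment at one end gives L/(3EI) there and L/(6EI) at the far end, so f₁₁ = f₂₂ = 4.333/EI and f₁₂ = f₂₁ = 2.167/EI.
Compatibility — zero rotation at each built-in end:
  4.333 M_A + 2.167 M_B = 1027
  2.167 M_A + 4.333 M_B = 770
Solving the pair gives M_A = 197.5 kN·m and M_B = 78.97 kN·m (hogging).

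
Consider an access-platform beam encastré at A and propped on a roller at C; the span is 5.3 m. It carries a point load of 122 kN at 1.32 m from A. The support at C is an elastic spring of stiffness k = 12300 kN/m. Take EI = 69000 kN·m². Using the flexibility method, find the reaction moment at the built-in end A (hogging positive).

Choose R_C as the redundant. The primary structure is the cantilever fixed at A.
Primary-structure tip deflection at C by superposition:
  point load 122 at a = 1.32: Pa²(3L − a)/(6EI) = 516.6/EI
Tip deflection under a unit load at C: L³/(3EI) = 49.63/EI.
With EI = 69000 kN·m²: δ_0 = 0.007486 m and δ_{CC} = 0.000719 m/kN.
Compatibility — the spring shortens by R_C/k under the reaction it provides: δ_0 − R_C·δ_{CC} = R_C/k. With 1/k = 0.000081 m/kN, R_C = δ_0 / (δ_{CC} + 1/k) = 0.007486 / (0.000719 + 0.000081) = 9.352 kN.
Moment equilibrium about A: M_A = Σ(load moments about A) − R_C·L = 161 − 9.352×5.3 = 111.5 kN·m.

M_A = 111.5 kN·m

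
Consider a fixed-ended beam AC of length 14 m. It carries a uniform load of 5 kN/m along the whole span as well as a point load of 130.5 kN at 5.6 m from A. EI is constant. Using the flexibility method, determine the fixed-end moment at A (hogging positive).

Take the two fixed-end moments M_A, M_C as redundants; the released structure is the simple span AC.
End rotations of the released simple span under the applied load (×1/EI):
  at A: UDL 5: wL³/(24EI) = 571.7/EI
  at C: UDL 5: wL³/(24EI) = 571.7/EI
  at A: point load 130.5 at a = 5.6: Pab(L + b)/(6LEI) = 1637/EI
  at C: point load 130.5 at a = 5.6: Pab(L + a)/(6LEI) = 1432/EI
  θ_A0 = 2209/EI,  θ_C0 = 2004/EI
Flexibility coefficients: a unit moment at one end gives L/(3EI) there and L/(6EI) at the far end, so f₁₁ = f₂₂ = 4.667/EI and f₁₂ = f₂₁ = 2.333/EI.
Compatibility — zero rotation at each built-in end:
  4.667 M_A + 2.333 M_C = 2209
  2.333 M_A + 4.667 M_C = 2004
Solving the pair gives M_A = 344.8 kN·m and M_C = 257.1 kN·m (hogging).

M_A = 344.8 kN·m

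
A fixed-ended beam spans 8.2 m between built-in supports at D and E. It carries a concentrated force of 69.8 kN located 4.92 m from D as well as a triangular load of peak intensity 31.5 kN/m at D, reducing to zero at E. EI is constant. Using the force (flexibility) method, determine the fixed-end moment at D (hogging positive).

M_D = 160.8 kN·m

Take the two fixed-end moments M_D, M_E as redundants; the released structure is the simple span DE.
On the primary (simply-supported) span, the end slopes from the loading are:
  at D: point load 69.8 at a = 4.92: Pab(L + b)/(6LEI) = 262.8/EI
  at E: point load 69.8 at a = 4.92: Pab(L + a)/(6LEI) = 300.4/EI
  at D: triangular load, peak 31.5: w₀L³/(45EI) = 386/EI
  at E: triangular load, peak 31.5: 7w₀L³/(360EI) = 337.7/EI
  θ_D0 = 648.8/EI,  θ_E0 = 638.1/EI
Flexibility coefficients: a unit moment at one end gives L/(3EI) there and L/(6EI) at the far end, so f₁₁ = f₂₂ = 2.733/EI and f₁₂ = f₂₁ = 1.367/EI.
Compatibility — zero rotation at each built-in end:
  2.733 M_D + 1.367 M_E = 648.8
  1.367 M_D + 2.733 M_E = 638.1
Solving the pair gives M_D = 160.8 kN·m and M_E = 153 kN·m (hogging).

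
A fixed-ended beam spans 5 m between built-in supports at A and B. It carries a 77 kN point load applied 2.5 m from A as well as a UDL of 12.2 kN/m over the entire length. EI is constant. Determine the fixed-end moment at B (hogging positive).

M_B = 73.54 kN·m

Take the two fixed-end moments M_A, M_B as redundants; the released structure is the simple span AB.
On the primary (simply-supported) span, the end slopes from the loading are:
  at A: point load 77 at a = 2.5: Pab(L + b)/(6LEI) = 120.3/EI
  at B: point load 77 at a = 2.5: Pab(L + a)/(6LEI) = 120.3/EI
  at A: UDL 12.2: wL³/(24EI) = 63.54/EI
  at B: UDL 12.2: wL³/(24EI) = 63.54/EI
  θ_A0 = 183.9/EI,  θ_B0 = 183.9/EI
Flexibility coefficients: a unit moment at one end gives L/(3EI) there and L/(6EI) at the far end, so f₁₁ = f₂₂ = 1.667/EI and f₁₂ = f₂₁ = 0.8333/EI.
Compatibility — zero rotation at each built-in end:
  1.667 M_A + 0.8333 M_B = 183.9
  0.8333 M_A + 1.667 M_B = 183.9
Solving the pair gives M_A = 73.54 kN·m and M_B = 73.54 kN·m (hogging).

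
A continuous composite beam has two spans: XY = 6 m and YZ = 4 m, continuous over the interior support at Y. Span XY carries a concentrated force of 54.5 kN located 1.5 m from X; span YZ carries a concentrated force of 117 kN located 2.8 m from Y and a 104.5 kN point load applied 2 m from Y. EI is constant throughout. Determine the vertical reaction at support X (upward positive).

R_X = 27.56 kN

Insert a hinge at Y; M_Y is the redundant, and each span becomes simply supported.
End slopes at the hinge Y, treating each span as simply supported:
  span XY: point load 54.5 at a = 1.5: Pab(L + a)/(6LEI) = 76.64/EI
  span YZ: point load 117 at a = 2.8: Pab(L + b)/(6LEI) = 85.18/EI
  span YZ: point load 104.5 at a = 2: Pab(L + b)/(6LEI) = 104.5/EI
  relative rotation θ_0 = (76.64 + 189.7)/EI = 266.3/EI
A unit hogging moment at Y produces rotation L₁/(3EI) + L₂/(3EI) = 3.333/EI.
Slope continuity at Y: θ_0 = M_Y·3.333/EI, so M_Y = 266.3/3.333 = 79.89 kN·m (hogging).
Span XY, ΣM about X with M_Y applied at Y: R_Y^{XY}·6 = 81.75 + 79.89, so R_Y^{XY} = 26.94 kN and R_X = 54.5 − 26.94 = 27.56 kN.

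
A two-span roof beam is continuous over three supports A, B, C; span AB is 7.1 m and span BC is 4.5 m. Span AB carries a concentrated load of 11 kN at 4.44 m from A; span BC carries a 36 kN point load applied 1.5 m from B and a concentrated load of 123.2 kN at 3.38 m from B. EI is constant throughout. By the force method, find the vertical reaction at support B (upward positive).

R_B = 78.19 kN

Insert a hinge at B; M_B is the redundant, and each span becomes simply supported.
End slopes at the hinge B, treating each span as simply supported:
  span AB: point load 11 at a = 4.44: Pab(L + a)/(6LEI) = 35.19/EI
  span BC: point load 36 at a = 1.5: Pab(L + b)/(6LEI) = 45/EI
  span BC: point load 123.2 at a = 3.38: Pab(L + b)/(6LEI) = 97.08/EI
  relative rotation θ_0 = (35.19 + 142.1)/EI = 177.3/EI
A unit hogging moment at B produces rotation L₁/(3EI) + L₂/(3EI) = 3.867/EI.
Compatibility: M_B·(L₁+L₂)/(3EI) = θ_0, giving M_B = 45.85 kN·m (hogging).
Span AB, ΣM about A with M_B applied at B: R_B^{AB}·7.1 = 48.84 + 45.85, so R_B^{AB} = 13.34 kN and R_A = 11 − 13.34 = -2.336 kN.
Span BC, ΣM about C: R_B^{BC}·4.5 = 246 + 45.85, so R_B^{BC} = 64.85 kN and R_C = 159.2 − 64.85 = 94.35 kN.
R_B = 13.34 + 64.85 = 78.19 kN.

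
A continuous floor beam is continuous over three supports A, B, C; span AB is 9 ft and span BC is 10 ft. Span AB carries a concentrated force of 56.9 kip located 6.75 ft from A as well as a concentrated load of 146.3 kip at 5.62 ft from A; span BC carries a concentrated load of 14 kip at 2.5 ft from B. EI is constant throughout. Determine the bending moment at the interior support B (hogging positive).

Insert a hinge at B; M_B is the redundant, and each span becomes simply supported.
End slopes at the hinge B, treating each span as simply supported:
  span AB: point load 56.9 at a = 6.75: Pab(L + a)/(6LEI) = 252/EI
  span AB: point load 146.3 at a = 5.62: Pab(L + a)/(6LEI) = 752.4/EI
  span BC: point load 14 at a = 2.5: Pab(L + b)/(6LEI) = 76.56/EI
  relative rotation θ_0 = (1004 + 76.56)/EI = 1081/EI
A unit hogging moment at B produces rotation L₁/(3EI) + L₂/(3EI) = 6.333/EI.
Compatibility: M_B·(L₁+L₂)/(3EI) = θ_0, giving M_B = 170.7 kip·ft (hogging).

M_B = 170.7 kip·ft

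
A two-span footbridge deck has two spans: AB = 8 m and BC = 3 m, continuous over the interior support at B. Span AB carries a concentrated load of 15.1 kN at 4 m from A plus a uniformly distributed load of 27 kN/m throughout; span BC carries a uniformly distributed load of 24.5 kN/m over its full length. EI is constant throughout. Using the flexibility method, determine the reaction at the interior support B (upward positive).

R_B = 235.3 kN

Take M_B as the redundant. Released structure: two simple spans AB and BC with a hinge at B.
End slopes at the hinge B, treating each span as simply supported:
  span AB: point load 15.1 at a = 4: Pab(L + a)/(6LEI) = 60.4/EI
  span AB: UDL 27: wL³/(24EI) = 576/EI
  span BC: UDL 24.5: wL³/(24EI) = 27.56/EI
  relative rotation θ_0 = (636.4 + 27.56)/EI = 664/EI
A unit hogging moment at B produces rotation L₁/(3EI) + L₂/(3EI) = 3.667/EI.
Compatibility: M_B·(L₁+L₂)/(3EI) = θ_0, giving M_B = 181.1 kN·m (hogging).
Span AB, ΣM about A with M_B applied at B: R_B^{AB}·8 = 924.4 + 181.1, so R_B^{AB} = 138.2 kN and R_A = 231.1 − 138.2 = 92.91 kN.
Span BC, ΣM about C: R_B^{BC}·3 = 110.2 + 181.1, so R_B^{BC} = 97.11 kN and R_C = 73.5 − 97.11 = -23.61 kN.
R_B = 138.2 + 97.11 = 235.3 kN.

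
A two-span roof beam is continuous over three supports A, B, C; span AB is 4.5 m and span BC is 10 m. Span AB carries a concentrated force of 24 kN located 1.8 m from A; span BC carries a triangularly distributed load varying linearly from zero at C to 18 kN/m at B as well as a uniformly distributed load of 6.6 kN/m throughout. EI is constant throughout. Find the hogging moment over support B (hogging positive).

Take M_B as the redundant. Released structure: two simple spans AB and BC with a hinge at B.
Discontinuity in slope at B on the released structure — sum the simple-span end rotations:
  span AB: point load 24 at a = 1.8: Pab(L + a)/(6LEI) = 27.22/EI
  span BC: triangular load, peak 18: w₀L³/(45EI) = 400/EI
  span BC: UDL 6.6: wL³/(24EI) = 275/EI
  relative rotation θ_0 = (27.22 + 675)/EI = 702.2/EI
A unit hogging moment at B produces rotation L₁/(3EI) + L₂/(3EI) = 4.833/EI.
Slope continuity at B: θ_0 = M_B·4.833/EI, so M_B = 702.2/4.833 = 145.3 kN·m (hogging).

M_B = 145.3 kN·m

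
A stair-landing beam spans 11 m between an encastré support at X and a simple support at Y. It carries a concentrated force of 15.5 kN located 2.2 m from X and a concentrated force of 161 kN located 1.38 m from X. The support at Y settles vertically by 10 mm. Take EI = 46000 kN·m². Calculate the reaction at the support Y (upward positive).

R_Y = 3.473 kN

Release the roller at Y. Primary structure: cantilever fixed at X.
Primary-structure tip deflection at Y by superposition:
  point load 15.5 at a = 2.2: Pa²(3L − a)/(6EI) = 385.1/EI
  point load 161 at a = 1.38: Pa²(3L − a)/(6EI) = 1616/EI
  δ_0 = 2001/EI
Flexibility coefficient — unit upward force at Y: δ_{YY} = L³/(3EI) = 443.7/EI.
With EI = 46000 kN·m²: δ_0 = 0.043498 m and δ_{YY} = 0.009645 m/kN.
Compatibility — the beam at Y must follow the support down by 0.01 m: δ_0 − R_Y·δ_{YY} = 0.01, so R_Y = (0.043498 − 0.01)/0.009645 = 3.473 kN.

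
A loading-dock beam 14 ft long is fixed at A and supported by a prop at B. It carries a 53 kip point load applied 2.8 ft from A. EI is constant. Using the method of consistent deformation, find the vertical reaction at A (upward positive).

R_A = 50.03 kip

Choose R_B as the redundant. The primary structure is the cantilever fixed at A.
Free-end deflection of the primary structure under the applied loading (downward +):
  point load 53 at a = 2.8: Pa²(3L − a)/(6EI) = 2715/EI
Tip deflection under a unit load at B: L³/(3EI) = 914.7/EI.
Compatibility at B: δ_0 − R_B·δ_{BB} = 0, so R_B = 2715/914.7 = 2.968 kip.
Vertical equilibrium: R_A = ΣP − R_B = 53 − 2.968 = 50.03 kip.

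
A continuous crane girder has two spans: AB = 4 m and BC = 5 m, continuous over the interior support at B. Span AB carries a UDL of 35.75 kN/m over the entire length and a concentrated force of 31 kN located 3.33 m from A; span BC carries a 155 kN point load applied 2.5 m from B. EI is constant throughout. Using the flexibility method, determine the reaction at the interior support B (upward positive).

Insert a hinge at B; M_B is the redundant, and each span becomes simply supported.
End slopes at the hinge B, treating each span as simply supported:
  span AB: UDL 35.75: wL³/(24EI) = 95.33/EI
  span AB: point load 31 at a = 3.33: Pab(L + a)/(6LEI) = 21.12/EI
  span BC: point load 155 at a = 2.5: Pab(L + b)/(6LEI) = 242.2/EI
  relative rotation θ_0 = (116.5 + 242.2)/EI = 358.6/EI
A unit hogging moment at B produces rotation L₁/(3EI) + L₂/(3EI) = 3/EI.
Compatibility: M_B·(L₁+L₂)/(3EI) = θ_0, giving M_B = 119.5 kN·m (hogging).
Span AB, ΣM about A with M_B applied at B: R_B^{AB}·4 = 389.2 + 119.5, so R_B^{AB} = 127.2 kN and R_A = 174 − 127.2 = 46.81 kN.
Span BC, ΣM about C: R_B^{BC}·5 = 387.5 + 119.5, so R_B^{BC} = 101.4 kN and R_C = 155 − 101.4 = 53.59 kN.
R_B = 127.2 + 101.4 = 228.6 kN.

R_B = 228.6 kN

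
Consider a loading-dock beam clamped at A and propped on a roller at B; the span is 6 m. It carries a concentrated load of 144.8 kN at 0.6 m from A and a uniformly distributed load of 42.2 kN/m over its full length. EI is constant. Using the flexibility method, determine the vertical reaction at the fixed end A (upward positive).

R_A = 301 kN

Release the roller at B. Primary structure: cantilever fixed at A.
Deflection at B on the released cantilever, summing each load's contribution:
  point load 144.8 at a = 0.6: Pa²(3L − a)/(6EI) = 151.2/EI
  UDL 42.2: wL⁴/(8EI) = 6836/EI
  δ_0 = 6988/EI
Tip deflection under a unit load at B: L³/(3EI) = 72/EI.
The prop prevents deflection at B: R_B = δ_0/δ_{BB} = 6988/72 = 97.05 kN.
Vertical equilibrium: R_A = ΣP − R_B = 398 − 97.05 = 301 kN.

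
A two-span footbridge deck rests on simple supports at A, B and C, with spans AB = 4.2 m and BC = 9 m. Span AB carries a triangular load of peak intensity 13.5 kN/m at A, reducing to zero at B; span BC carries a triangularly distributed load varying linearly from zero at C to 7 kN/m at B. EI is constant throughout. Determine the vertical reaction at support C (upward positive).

Take M_B as the redundant. Released structure: two simple spans AB and BC with a hinge at B.
End slopes at the hinge B, treating each span as simply supported:
  span AB: triangular load, peak 13.5: 7w₀L³/(360EI) = 19.45/EI
  span BC: triangular load, peak 7: w₀L³/(45EI) = 113.4/EI
  relative rotation θ_0 = (19.45 + 113.4)/EI = 132.8/EI
A unit hogging moment at B produces rotation L₁/(3EI) + L₂/(3EI) = 4.4/EI.
Compatibility: M_B·(L₁+L₂)/(3EI) = θ_0, giving M_B = 30.19 kN·m (hogging).
Span BC, ΣM about C: R_B^{BC}·9 = 189 + 30.19, so R_B^{BC} = 24.35 kN and R_C = 31.5 − 24.35 = 7.145 kN.

R_C = 7.145 kN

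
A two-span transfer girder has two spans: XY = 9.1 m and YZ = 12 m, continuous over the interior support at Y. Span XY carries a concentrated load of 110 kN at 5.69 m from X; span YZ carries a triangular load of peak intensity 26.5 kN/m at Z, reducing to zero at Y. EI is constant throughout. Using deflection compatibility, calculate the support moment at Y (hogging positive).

M_Y = 208.8 kN·m

Take M_Y as the redundant. Released structure: two simple spans XY and YZ with a hinge at Y.
Rotations at Y on the released spans (each span's end-slope, ×1/EI):
  span XY: point load 110 at a = 5.69: Pab(L + a)/(6LEI) = 578.1/EI
  span YZ: triangular load, peak 26.5: 7w₀L³/(360EI) = 890.4/EI
  relative rotation θ_0 = (578.1 + 890.4)/EI = 1469/EI
A unit hogging moment at Y produces rotation L₁/(3EI) + L₂/(3EI) = 7.033/EI.
Compatibility: M_Y·(L₁+L₂)/(3EI) = θ_0, giving M_Y = 208.8 kN·m (hogging).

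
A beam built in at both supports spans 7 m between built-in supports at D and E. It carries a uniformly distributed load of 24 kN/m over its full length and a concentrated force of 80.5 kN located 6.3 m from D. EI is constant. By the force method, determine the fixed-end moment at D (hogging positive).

M_D = 103.1 kN·m

Release both end moments; the primary structure is a simply-supported span DE with redundants M_D and M_E.
End rotations of the released simple span under the applied load (×1/EI):
  at D: UDL 24: wL³/(24EI) = 343/EI
  at E: UDL 24: wL³/(24EI) = 343/EI
  at D: point load 80.5 at a = 6.3: Pab(L + b)/(6LEI) = 65.08/EI
  at E: point load 80.5 at a = 6.3: Pab(L + a)/(6LEI) = 112.4/EI
  θ_D0 = 408.1/EI,  θ_E0 = 455.4/EI
Flexibility coefficients: a unit moment at one end gives L/(3EI) there and L/(6EI) at the far end, so f₁₁ = f₂₂ = 2.333/EI and f₁₂ = f₂₁ = 1.167/EI.
Compatibility — zero rotation at each built-in end:
  2.333 M_D + 1.167 M_E = 408.1
  1.167 M_D + 2.333 M_E = 455.4
Solving the pair gives M_D = 103.1 kN·m and M_E = 143.6 kN·m (hogging).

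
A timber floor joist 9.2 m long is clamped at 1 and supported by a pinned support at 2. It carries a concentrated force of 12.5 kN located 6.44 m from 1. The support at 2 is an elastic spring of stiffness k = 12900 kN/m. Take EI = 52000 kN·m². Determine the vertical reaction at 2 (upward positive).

R_2 = 6.936 kN

Choose R_2 as the redundant. The primary structure is the cantilever fixed at 1.
Downward deflection at the released point 2 due to the loads:
  point load 12.5 at a = 6.44: Pa²(3L − a)/(6EI) = 1828/EI
Flexibility coefficient — unit upward force at 2: δ_{22} = L³/(3EI) = 259.6/EI.
With EI = 52000 kN·m²: δ_0 = 0.03516 m and δ_{22} = 0.004992 m/kN.
Compatibility — the spring shortens by R_2/k under the reaction it provides: δ_0 − R_2·δ_{22} = R_2/k. With 1/k = 0.000078 m/kN, R_2 = δ_0 / (δ_{22} + 1/k) = 0.03516 / (0.004992 + 0.000078) = 6.936 kN.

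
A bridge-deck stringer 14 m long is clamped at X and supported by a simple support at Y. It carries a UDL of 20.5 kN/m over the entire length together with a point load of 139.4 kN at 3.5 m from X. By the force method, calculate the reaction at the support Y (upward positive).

R_Y = 119.6 kN

Choose R_Y as the redundant. The primary structure is the cantilever fixed at X.
Deflection at Y on the released cantilever, summing each load's contribution:
  UDL 20.5: wL⁴/(8EI) = 98441/EI
  point load 139.4 at a = 3.5: Pa²(3L − a)/(6EI) = 10957/EI
  δ_0 = 109398/EI
Tip deflection under a unit load at Y: L³/(3EI) = 914.7/EI.
The prop prevents deflection at Y: R_Y = δ_0/δ_{YY} = 109398/914.7 = 119.6 kN.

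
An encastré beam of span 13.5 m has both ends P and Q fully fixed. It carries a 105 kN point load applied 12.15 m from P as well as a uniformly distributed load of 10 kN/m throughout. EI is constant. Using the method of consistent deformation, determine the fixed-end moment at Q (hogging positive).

Take the two fixed-end moments M_P, M_Q as redundants; the released structure is the simple span PQ.
Simple-span end rotations at P and Q under the given loads:
  at P: point load 105 at a = 12.15: Pab(L + b)/(6LEI) = 315.7/EI
  at Q: point load 105 at a = 12.15: Pab(L + a)/(6LEI) = 545.4/EI
  at P: UDL 10: wL³/(24EI) = 1025/EI
  at Q: UDL 10: wL³/(24EI) = 1025/EI
  θ_P0 = 1341/EI,  θ_Q0 = 1571/EI
Flexibility coefficients: a unit moment at one end gives L/(3EI) there and L/(6EI) at the far end, so f₁₁ = f₂₂ = 4.5/EI and f₁₂ = f₂₁ = 2.25/EI.
Compatibility — zero rotation at each built-in end:
  4.5 M_P + 2.25 M_Q = 1341
  2.25 M_P + 4.5 M_Q = 1571
Solving the pair gives M_P = 164.6 kN·m and M_Q = 266.7 kN·m (hogging).

M_Q = 266.7 kN·m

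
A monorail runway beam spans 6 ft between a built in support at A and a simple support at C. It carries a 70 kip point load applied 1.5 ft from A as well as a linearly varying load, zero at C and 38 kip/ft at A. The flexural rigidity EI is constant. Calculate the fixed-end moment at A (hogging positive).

M_A = 160.1 kip·ft

Release the roller at C. Primary structure: cantilever fixed at A.
Primary-structure tip deflection at C by superposition:
  point load 70 at a = 1.5: Pa²(3L − a)/(6EI) = 433.1/EI
  triangular load, peak 38 at the fixed end: w₀L⁴/(30EI) = 1642/EI
  δ_0 = 2075/EI
Tip deflection under a unit load at C: L³/(3EI) = 72/EI.
The prop prevents deflection at C: R_C = δ_0/δ_{CC} = 2075/72 = 28.82 kip.
Moment equilibrium about A: M_A = Σ(load moments about A) − R_C·L = 333 − 28.82×6 = 160.1 kip·ft.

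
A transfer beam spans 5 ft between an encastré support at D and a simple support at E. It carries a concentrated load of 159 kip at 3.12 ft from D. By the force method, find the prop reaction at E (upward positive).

R_E = 73.55 kip

Take the reaction at E as the redundant and release it; the primary structure is a cantilever fixed at D.
Deflection at E on the released cantilever, summing each load's contribution:
  point load 159 at a = 3.12: Pa²(3L − a)/(6EI) = 3065/EI
Tip deflection under a unit load at E: L³/(3EI) = 41.67/EI.
Compatibility at E: δ_0 − R_E·δ_{EE} = 0, so R_E = 3065/41.67 = 73.55 kip.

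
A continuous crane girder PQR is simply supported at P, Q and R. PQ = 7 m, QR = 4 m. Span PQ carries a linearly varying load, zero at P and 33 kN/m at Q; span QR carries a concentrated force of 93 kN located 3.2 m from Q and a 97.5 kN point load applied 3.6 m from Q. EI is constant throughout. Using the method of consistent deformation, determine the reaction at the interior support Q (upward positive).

R_Q = 140.2 kN

Insert a hinge at Q; M_Q is the redundant, and each span becomes simply supported.
End slopes at the hinge Q, treating each span as simply supported:
  span PQ: triangular load, peak 33: w₀L³/(45EI) = 251.5/EI
  span QR: point load 93 at a = 3.2: Pab(L + b)/(6LEI) = 47.62/EI
  span QR: point load 97.5 at a = 3.6: Pab(L + b)/(6LEI) = 25.74/EI
  relative rotation θ_0 = (251.5 + 73.36)/EI = 324.9/EI
A unit hogging moment at Q produces rotation L₁/(3EI) + L₂/(3EI) = 3.667/EI.
Compatibility: M_Q·(L₁+L₂)/(3EI) = θ_0, giving M_Q = 88.61 kN·m (hogging).
Span PQ, ΣM about P with M_Q applied at Q: R_Q^{PQ}·7 = 539 + 88.61, so R_Q^{PQ} = 89.66 kN and R_P = 115.5 − 89.66 = 25.84 kN.
Span QR, ΣM about R: R_Q^{QR}·4 = 113.4 + 88.61, so R_Q^{QR} = 50.5 kN and R_R = 190.5 − 50.5 = 140 kN.
R_Q = 89.66 + 50.5 = 140.2 kN.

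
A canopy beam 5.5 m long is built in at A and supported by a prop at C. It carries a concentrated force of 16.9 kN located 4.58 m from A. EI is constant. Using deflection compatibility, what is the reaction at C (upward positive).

R_C = 12.7 kN

Choose R_C as the redundant. The primary structure is the cantilever fixed at A.
Deflection at C on the released cantilever, summing each load's contribution:
  point load 16.9 at a = 4.58: Pa²(3L − a)/(6EI) = 704.3/EI
Tip deflection under a unit load at C: L³/(3EI) = 55.46/EI.
Compatibility at C: δ_0 − R_C·δ_{CC} = 0, so R_C = 704.3/55.46 = 12.7 kN.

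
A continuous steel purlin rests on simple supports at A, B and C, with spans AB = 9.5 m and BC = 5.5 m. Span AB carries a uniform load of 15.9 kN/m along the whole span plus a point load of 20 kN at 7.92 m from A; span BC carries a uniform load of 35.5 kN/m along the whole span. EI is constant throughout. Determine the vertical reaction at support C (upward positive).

R_C = 65.24 kN

Release continuity at B by inserting a hinge; the redundant is the internal moment M_B. The primary structure is two simply-supported spans AB and BC.
Rotations at B on the released spans (each span's end-slope, ×1/EI):
  span AB: UDL 15.9: wL³/(24EI) = 568/EI
  span AB: point load 20 at a = 7.92: Pab(L + a)/(6LEI) = 76.49/EI
  span BC: UDL 35.5: wL³/(24EI) = 246.1/EI
  relative rotation θ_0 = (644.5 + 246.1)/EI = 890.6/EI
A unit hogging moment at B produces rotation L₁/(3EI) + L₂/(3EI) = 5/EI.
Slope continuity at B: θ_0 = M_B·5/EI, so M_B = 890.6/5 = 178.1 kN·m (hogging).
Span BC, ΣM about C: R_B^{BC}·5.5 = 536.9 + 178.1, so R_B^{BC} = 130 kN and R_C = 195.2 − 130 = 65.24 kN.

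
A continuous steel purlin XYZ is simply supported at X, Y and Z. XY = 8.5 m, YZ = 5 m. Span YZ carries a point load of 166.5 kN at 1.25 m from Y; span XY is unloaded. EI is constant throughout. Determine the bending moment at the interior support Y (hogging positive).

Insert a hinge at Y; M_Y is the redundant, and each span becomes simply supported.
End slopes at the hinge Y, treating each span as simply supported:
  span YZ: point load 166.5 at a = 1.25: Pab(L + b)/(6LEI) = 227.6/EI
  relative rotation θ_0 = (0 + 227.6)/EI = 227.6/EI
A unit hogging moment at Y produces rotation L₁/(3EI) + L₂/(3EI) = 4.5/EI.
Slope continuity at Y: θ_0 = M_Y·4.5/EI, so M_Y = 227.6/4.5 = 50.59 kN·m (hogging).

M_Y = 50.59 kN·m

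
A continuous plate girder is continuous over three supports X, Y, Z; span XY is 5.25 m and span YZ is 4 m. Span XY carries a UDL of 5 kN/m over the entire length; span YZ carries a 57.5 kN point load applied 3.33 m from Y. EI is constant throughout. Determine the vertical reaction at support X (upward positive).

Release continuity at Y by inserting a hinge; the redundant is the internal moment M_Y. The primary structure is two simply-supported spans XY and YZ.
Rotations at Y on the released spans (each span's end-slope, ×1/EI):
  span XY: UDL 5: wL³/(24EI) = 30.15/EI
  span YZ: point load 57.5 at a = 3.33: Pab(L + b)/(6LEI) = 24.96/EI
  relative rotation θ_0 = (30.15 + 24.96)/EI = 55.11/EI
A unit hogging moment at Y produces rotation L₁/(3EI) + L₂/(3EI) = 3.083/EI.
Compatibility: M_Y·(L₁+L₂)/(3EI) = θ_0, giving M_Y = 17.87 kN·m (hogging).
Span XY, ΣM about X with M_Y applied at Y: R_Y^{XY}·5.25 = 68.91 + 17.87, so R_Y^{XY} = 16.53 kN and R_X = 26.25 − 16.53 = 9.721 kN.

R_X = 9.721 kN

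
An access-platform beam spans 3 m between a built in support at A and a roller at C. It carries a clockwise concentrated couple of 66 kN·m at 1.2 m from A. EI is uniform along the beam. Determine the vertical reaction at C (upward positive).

R_C = 21.12 kN

Choose R_C as the redundant. The primary structure is the cantilever fixed at A.
Downward deflection at the released point C due to the loads:
  clockwise couple 66 at a = 1.2: M₀a(2L − a)/(2EI) = 190.1/EI
Flexibility coefficient — unit upward force at C: δ_{CC} = L³/(3EI) = 9/EI.
The prop prevents deflection at C: R_C = δ_0/δ_{CC} = 190.1/9 = 21.12 kN.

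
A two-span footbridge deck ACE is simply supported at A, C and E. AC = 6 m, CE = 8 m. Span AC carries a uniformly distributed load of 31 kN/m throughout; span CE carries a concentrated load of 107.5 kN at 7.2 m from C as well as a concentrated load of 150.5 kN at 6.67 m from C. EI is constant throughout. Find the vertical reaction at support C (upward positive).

Release continuity at C by inserting a hinge; the redundant is the internal moment M_C. The primary structure is two simply-supported spans AC and CE.
End slopes at the hinge C, treating each span as simply supported:
  span AC: UDL 31: wL³/(24EI) = 279/EI
  span CE: point load 107.5 at a = 7.2: Pab(L + b)/(6LEI) = 113.5/EI
  span CE: point load 150.5 at a = 6.67: Pab(L + b)/(6LEI) = 259.5/EI
  relative rotation θ_0 = (279 + 373)/EI = 652/EI
A unit hogging moment at C produces rotation L₁/(3EI) + L₂/(3EI) = 4.667/EI.
Slope continuity at C: θ_0 = M_C·4.667/EI, so M_C = 652/4.667 = 139.7 kN·m (hogging).
Span AC, ΣM about A with M_C applied at C: R_C^{AC}·6 = 558 + 139.7, so R_C^{AC} = 116.3 kN and R_A = 186 − 116.3 = 69.71 kN.
Span CE, ΣM about E: R_C^{CE}·8 = 286.2 + 139.7, so R_C^{CE} = 53.24 kN and R_E = 258 − 53.24 = 204.8 kN.
R_C = 116.3 + 53.24 = 169.5 kN.

R_C = 169.5 kN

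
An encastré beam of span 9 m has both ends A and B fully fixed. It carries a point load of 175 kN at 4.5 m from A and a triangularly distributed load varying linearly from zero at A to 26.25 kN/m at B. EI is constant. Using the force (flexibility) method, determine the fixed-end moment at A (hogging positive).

Release both end moments; the primary structure is a simply-supported span AB with redundants M_A and M_B.
Simple-span end rotations at A and B under the given loads:
  at A: point load 175 at a = 4.5: Pab(L + b)/(6LEI) = 885.9/EI
  at B: point load 175 at a = 4.5: Pab(L + a)/(6LEI) = 885.9/EI
  at A: triangular load, peak 26.25: 7w₀L³/(360EI) = 372.1/EI
  at B: triangular load, peak 26.25: w₀L³/(45EI) = 425.2/EI
  θ_A0 = 1258/EI,  θ_B0 = 1311/EI
Flexibility coefficients: a unit moment at one end gives L/(3EI) there and L/(6EI) at the far end, so f₁₁ = f₂₂ = 3/EI and f₁₂ = f₂₁ = 1.5/EI.
Compatibility — zero rotation at each built-in end:
  3 M_A + 1.5 M_B = 1258
  1.5 M_A + 3 M_B = 1311
Solving the pair gives M_A = 267.8 kN·m and M_B = 303.2 kN·m (hogging).

M_A = 267.8 kN·m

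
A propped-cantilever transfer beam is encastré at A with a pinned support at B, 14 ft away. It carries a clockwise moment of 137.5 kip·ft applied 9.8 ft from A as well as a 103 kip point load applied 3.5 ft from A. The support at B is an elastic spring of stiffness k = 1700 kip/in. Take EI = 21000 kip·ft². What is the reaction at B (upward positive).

Take the reaction at B as the redundant and release it; the primary structure is a cantilever fixed at A.
Free-end deflection of the primary structure under the applied loading (downward +):
  clockwise couple 137.5 at a = 9.8: M₀a(2L − a)/(2EI) = 12262/EI
  point load 103 at a = 3.5: Pa²(3L − a)/(6EI) = 8096/EI
  δ_0 = 20358/EI
Tip deflection under a unit load at B: L³/(3EI) = 914.7/EI.
With EI = 21000 kip·ft²: δ_0 = 0.96945 ft and δ_{BB} = 0.043556 ft/kip.
Compatibility — the spring shortens by R_B/k under the reaction it provides: δ_0 − R_B·δ_{BB} = R_B/k. With 1/k = 1/(1700×12) ft/kip = 0.000049 ft/kip, R_B = δ_0 / (δ_{BB} + 1/k) = 0.96945 / (0.043556 + 0.000049) = 22.23 kip.

R_B = 22.23 kip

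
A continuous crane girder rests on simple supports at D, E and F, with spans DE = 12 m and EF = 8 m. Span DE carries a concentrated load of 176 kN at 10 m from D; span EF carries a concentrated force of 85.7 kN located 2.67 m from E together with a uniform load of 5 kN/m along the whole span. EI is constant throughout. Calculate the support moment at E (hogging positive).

Release continuity at E by inserting a hinge; the redundant is the internal moment M_E. The primary structure is two simply-supported spans DE and EF.
Rotations at E on the released spans (each span's end-slope, ×1/EI):
  span DE: point load 176 at a = 10: Pab(L + a)/(6LEI) = 1076/EI
  span EF: point load 85.7 at a = 2.67: Pab(L + b)/(6LEI) = 338.7/EI
  span EF: UDL 5: wL³/(24EI) = 106.7/EI
  relative rotation θ_0 = (1076 + 445.4)/EI = 1521/EI
A unit hogging moment at E produces rotation L₁/(3EI) + L₂/(3EI) = 6.667/EI.
Slope continuity at E: θ_0 = M_E·6.667/EI, so M_E = 1521/6.667 = 228.1 kN·m (hogging).

M_E = 228.1 kN·m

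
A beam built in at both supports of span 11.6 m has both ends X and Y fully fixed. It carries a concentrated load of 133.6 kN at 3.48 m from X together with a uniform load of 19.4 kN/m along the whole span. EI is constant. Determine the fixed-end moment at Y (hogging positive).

Take the two fixed-end moments M_X, M_Y as redundants; the released structure is the simple span XY.
Simple-span end rotations at X and Y under the given loads:
  at X: point load 133.6 at a = 3.48: Pab(L + b)/(6LEI) = 1070/EI
  at Y: point load 133.6 at a = 3.48: Pab(L + a)/(6LEI) = 818/EI
  at X: UDL 19.4: wL³/(24EI) = 1262/EI
  at Y: UDL 19.4: wL³/(24EI) = 1262/EI
  θ_X0 = 2331/EI,  θ_Y0 = 2080/EI
Flexibility coefficients: a unit moment at one end gives L/(3EI) there and L/(6EI) at the far end, so f₁₁ = f₂₂ = 3.867/EI and f₁₂ = f₂₁ = 1.933/EI.
Compatibility — zero rotation at each built-in end:
  3.867 M_X + 1.933 M_Y = 2331
  1.933 M_X + 3.867 M_Y = 2080
Solving the pair gives M_X = 445.4 kN·m and M_Y = 315.2 kN·m (hogging).

M_Y = 315.2 kN·m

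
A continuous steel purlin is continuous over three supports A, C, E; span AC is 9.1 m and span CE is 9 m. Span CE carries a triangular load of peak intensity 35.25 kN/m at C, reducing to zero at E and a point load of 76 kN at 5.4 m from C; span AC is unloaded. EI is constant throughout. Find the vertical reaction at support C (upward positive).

Take M_C as the redundant. Released structure: two simple spans AC and CE with a hinge at C.
Discontinuity in slope at C on the released structure — sum the simple-span end rotations:
  span CE: triangular load, peak 35.25: w₀L³/(45EI) = 571/EI
  span CE: point load 76 at a = 5.4: Pab(L + b)/(6LEI) = 344.7/EI
  relative rotation θ_0 = (0 + 915.8)/EI = 915.8/EI
A unit hogging moment at C produces rotation L₁/(3EI) + L₂/(3EI) = 6.033/EI.
Slope continuity at C: θ_0 = M_C·6.033/EI, so M_C = 915.8/6.033 = 151.8 kN·m (hogging).
Span AC, ΣM about A with M_C applied at C: R_C^{AC}·9.1 = 0 + 151.8, so R_C^{AC} = 16.68 kN and R_A = 0 − 16.68 = -16.68 kN.
Span CE, ΣM about E: R_C^{CE}·9 = 1225 + 151.8, so R_C^{CE} = 153 kN and R_E = 234.6 − 153 = 81.61 kN.
R_C = 16.68 + 153 = 169.7 kN.

R_C = 169.7 kN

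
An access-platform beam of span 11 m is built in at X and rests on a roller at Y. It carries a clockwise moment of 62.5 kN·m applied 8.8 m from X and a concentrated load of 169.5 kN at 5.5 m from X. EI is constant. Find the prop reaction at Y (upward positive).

R_Y = 61.15 kN

Choose R_Y as the redundant. The primary structure is the cantilever fixed at X.
Downward deflection at the released point Y due to the loads:
  clockwise couple 62.5 at a = 8.8: M₀a(2L − a)/(2EI) = 3630/EI
  point load 169.5 at a = 5.5: Pa²(3L − a)/(6EI) = 23500/EI
  δ_0 = 27130/EI
Flexibility coefficient — unit upward force at Y: δ_{YY} = L³/(3EI) = 443.7/EI.
Compatibility at Y: δ_0 − R_Y·δ_{YY} = 0, so R_Y = 27130/443.7 = 61.15 kN.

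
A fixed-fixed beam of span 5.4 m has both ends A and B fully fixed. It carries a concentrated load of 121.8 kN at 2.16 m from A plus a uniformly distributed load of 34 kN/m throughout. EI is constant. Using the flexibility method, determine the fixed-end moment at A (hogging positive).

M_A = 177.3 kN·m

Release both end moments; the primary structure is a simply-supported span AB with redundants M_A and M_B.
End rotations of the released simple span under the applied load (×1/EI):
  at A: point load 121.8 at a = 2.16: Pab(L + b)/(6LEI) = 227.3/EI
  at B: point load 121.8 at a = 2.16: Pab(L + a)/(6LEI) = 198.9/EI
  at A: UDL 34: wL³/(24EI) = 223.1/EI
  at B: UDL 34: wL³/(24EI) = 223.1/EI
  θ_A0 = 450.4/EI,  θ_B0 = 422/EI
Flexibility coefficients: a unit moment at one end gives L/(3EI) there and L/(6EI) at the far end, so f₁₁ = f₂₂ = 1.8/EI and f₁₂ = f₂₁ = 0.9/EI.
Compatibility — zero rotation at each built-in end:
  1.8 M_A + 0.9 M_B = 450.4
  0.9 M_A + 1.8 M_B = 422
Solving the pair gives M_A = 177.3 kN·m and M_B = 145.8 kN·m (hogging).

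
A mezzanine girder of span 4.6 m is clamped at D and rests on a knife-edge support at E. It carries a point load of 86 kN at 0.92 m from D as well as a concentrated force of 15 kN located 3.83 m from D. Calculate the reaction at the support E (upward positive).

R_E = 16.08 kN

Remove the prop at E; the released (primary) structure is a cantilever built in at D.
Primary-structure tip deflection at E by superposition:
  point load 86 at a = 0.92: Pa²(3L − a)/(6EI) = 156.3/EI
  point load 15 at a = 3.83: Pa²(3L − a)/(6EI) = 365.6/EI
  δ_0 = 521.9/EI
Flexibility coefficient — unit upward force at E: δ_{EE} = L³/(3EI) = 32.45/EI.
Compatibility at E: δ_0 − R_E·δ_{EE} = 0, so R_E = 521.9/32.45 = 16.08 kN.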